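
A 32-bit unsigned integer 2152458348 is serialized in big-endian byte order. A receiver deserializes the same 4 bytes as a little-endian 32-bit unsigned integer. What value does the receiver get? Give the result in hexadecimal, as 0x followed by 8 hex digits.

2152458348 in 32-bit hexadecimal is 0x804BE86C.
Stored big-endian, the bytes at ascending addresses are 80 4B E8 6C.
Read back as little-endian, the first byte is least significant, giving 0x6CE84B80.

0x6CE84B80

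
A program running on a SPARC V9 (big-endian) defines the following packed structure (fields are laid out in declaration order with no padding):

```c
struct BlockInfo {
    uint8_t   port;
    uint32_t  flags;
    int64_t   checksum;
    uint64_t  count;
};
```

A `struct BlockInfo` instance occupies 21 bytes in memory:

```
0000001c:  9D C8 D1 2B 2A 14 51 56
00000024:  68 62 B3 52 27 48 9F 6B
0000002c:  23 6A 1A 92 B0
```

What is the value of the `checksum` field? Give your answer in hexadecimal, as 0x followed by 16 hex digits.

`checksum` follows `port` (1 B), `flags` (4 B), so it starts at offset 1 + 4 = 5 and occupies 8 bytes.
Bytes at offsets 5..12: 14 51 56 68 62 B3 52 27.
In big-endian order the high byte comes first in memory.
The bytes are already most-significant first: 0x1451566862B35227.

0x1451566862B35227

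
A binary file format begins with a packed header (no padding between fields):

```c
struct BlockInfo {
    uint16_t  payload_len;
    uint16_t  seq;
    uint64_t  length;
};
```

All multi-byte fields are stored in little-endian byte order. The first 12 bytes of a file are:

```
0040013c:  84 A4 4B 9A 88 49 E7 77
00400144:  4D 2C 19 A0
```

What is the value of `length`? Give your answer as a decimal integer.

11536300631721986440

`length` follows `payload_len` (2 B), `seq` (2 B), so it starts at offset 2 + 2 = 4 and occupies 8 bytes.
Bytes at offsets 4..11: 88 49 E7 77 4D 2C 19 A0.
Little-endian stores the least-significant byte at the lowest address.
Reassemble most-significant byte first: A0 19 2C 4D 77 E7 49 88 → 0xA0192C4D77E74988.
0xA0192C4D77E74988 = 11536300631721986440.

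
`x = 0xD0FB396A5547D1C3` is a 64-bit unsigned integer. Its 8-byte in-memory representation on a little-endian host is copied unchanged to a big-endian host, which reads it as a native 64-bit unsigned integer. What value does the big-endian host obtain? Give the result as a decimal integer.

14110137539708451792

Stored little-endian, the bytes at ascending addresses are C3 D1 47 55 6A 39 FB D0.
Read back as big-endian, the last byte is least significant, giving 0xC3D147556A39FBD0.
0xC3D147556A39FBD0 = 14110137539708451792.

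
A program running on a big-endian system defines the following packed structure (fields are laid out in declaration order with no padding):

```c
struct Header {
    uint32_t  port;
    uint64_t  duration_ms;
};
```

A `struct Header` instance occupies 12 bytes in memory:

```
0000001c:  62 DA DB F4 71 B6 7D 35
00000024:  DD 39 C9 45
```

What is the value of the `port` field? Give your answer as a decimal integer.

1658510324

`port` is the first field, at byte offset 0, occupying 4 bytes.
Bytes at offsets 0..3: 62 DA DB F4.
In big-endian order the high byte comes first in memory.
The bytes are already most-significant first: 0x62DADBF4.
0x62DADBF4 = 1658510324.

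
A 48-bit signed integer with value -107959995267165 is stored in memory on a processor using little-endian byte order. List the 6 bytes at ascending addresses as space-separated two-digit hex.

A3 07 D5 9A CF 9D

Two's complement of -107959995267165 in 48 bits: 107959995267165 = 0x6230652AF85D; invert → 0x9DCF9AD507A2; add 1 → 0x9DCF9AD507A3.
Split into bytes (most-significant first): 9D CF 9A D5 07 A3.
Little-endian stores the least-significant byte at the lowest address.
So at ascending addresses the bytes are A3 07 D5 9A CF 9D.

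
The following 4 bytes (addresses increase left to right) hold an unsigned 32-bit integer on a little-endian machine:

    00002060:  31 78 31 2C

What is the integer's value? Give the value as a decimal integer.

741439537

In little-endian order the low byte comes first in memory.
Reassemble most-significant byte first: 2C 31 78 31 → 0x2C317831.
0x2C317831 = 741439537.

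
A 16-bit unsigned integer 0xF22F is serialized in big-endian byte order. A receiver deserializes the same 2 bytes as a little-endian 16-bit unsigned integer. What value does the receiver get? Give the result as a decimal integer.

Stored big-endian, the bytes at ascending addresses are F2 2F.
Read back as little-endian, the first byte is least significant, giving 0x2FF2.
0x2FF2 = 12274.

12274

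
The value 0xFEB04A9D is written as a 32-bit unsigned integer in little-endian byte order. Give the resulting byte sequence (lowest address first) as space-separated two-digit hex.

Split into bytes (most-significant first): FE B0 4A 9D.
Little-endian: lowest address holds the least-significant byte.
So at ascending addresses the bytes are 9D 4A B0 FE.

9D 4A B0 FE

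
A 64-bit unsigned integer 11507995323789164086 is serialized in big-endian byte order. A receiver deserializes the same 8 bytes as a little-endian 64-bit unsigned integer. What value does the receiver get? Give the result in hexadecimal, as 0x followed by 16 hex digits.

11507995323789164086 in 64-bit hexadecimal is 0x9FB49CC6674F3E36.
Stored big-endian, the bytes at ascending addresses are 9F B4 9C C6 67 4F 3E 36.
Read back as little-endian, the first byte is least significant, giving 0x363E4F67C69CB49F.

0x363E4F67C69CB49F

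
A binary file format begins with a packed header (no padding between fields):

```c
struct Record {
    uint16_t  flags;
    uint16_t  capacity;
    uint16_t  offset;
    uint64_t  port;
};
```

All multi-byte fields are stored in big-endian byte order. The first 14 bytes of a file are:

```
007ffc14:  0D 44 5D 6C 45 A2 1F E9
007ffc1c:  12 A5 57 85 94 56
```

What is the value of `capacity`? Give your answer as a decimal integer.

23916

`capacity` follows `flags` (2 bytes), so it starts at byte offset 2 and occupies 2 bytes.
Bytes at offsets 2..3: 5D 6C.
In big-endian order the high byte comes first in memory.
The bytes are already most-significant first: 0x5D6C.
0x5D6C = 23916.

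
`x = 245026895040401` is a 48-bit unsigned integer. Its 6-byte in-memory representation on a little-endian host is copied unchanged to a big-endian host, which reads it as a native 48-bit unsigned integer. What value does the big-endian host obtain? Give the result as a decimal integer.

245026895040401 in 48-bit hexadecimal is 0xDED9C50A0F91.
Stored little-endian, the bytes at ascending addresses are 91 0F 0A C5 D9 DE.
Read back as big-endian, the last byte is least significant, giving 0x910F0AC5D9DE.
0x910F0AC5D9DE = 159493791275486.

159493791275486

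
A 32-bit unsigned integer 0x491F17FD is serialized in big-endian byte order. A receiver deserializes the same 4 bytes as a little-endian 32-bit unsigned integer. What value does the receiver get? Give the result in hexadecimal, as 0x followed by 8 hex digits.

0xFD171F49

Stored big-endian, the bytes at ascending addresses are 49 1F 17 FD.
Read back as little-endian, the first byte is least significant, giving 0xFD171F49.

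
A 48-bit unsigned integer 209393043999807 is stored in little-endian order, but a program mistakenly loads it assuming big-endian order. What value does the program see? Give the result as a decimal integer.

69870546743742

209393043999807 in 48-bit hexadecimal is 0xBE711E018C3F.
Stored little-endian, the bytes at ascending addresses are 3F 8C 01 1E 71 BE.
Read back as big-endian, the last byte is least significant, giving 0x3F8C011E71BE.
0x3F8C011E71BE = 69870546743742.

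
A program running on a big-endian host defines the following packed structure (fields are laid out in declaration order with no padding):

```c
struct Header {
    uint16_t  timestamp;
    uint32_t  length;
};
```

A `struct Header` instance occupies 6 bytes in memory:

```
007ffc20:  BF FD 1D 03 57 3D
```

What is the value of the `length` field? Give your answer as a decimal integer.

`length` follows `timestamp` (2 bytes), so it starts at byte offset 2 and occupies 4 bytes.
Bytes at offsets 2..5: 1D 03 57 3D.
Big-endian stores the most-significant byte at the lowest address.
The bytes are already most-significant first: 0x1D03573D.
0x1D03573D = 486758205.

486758205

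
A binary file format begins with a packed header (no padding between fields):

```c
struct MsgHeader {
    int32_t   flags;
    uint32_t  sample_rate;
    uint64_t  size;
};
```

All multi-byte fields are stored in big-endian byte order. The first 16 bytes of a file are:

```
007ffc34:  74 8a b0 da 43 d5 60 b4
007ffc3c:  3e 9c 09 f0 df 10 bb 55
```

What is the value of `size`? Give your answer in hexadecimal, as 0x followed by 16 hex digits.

0x3E9C09F0DF10BB55

`size` follows `flags` (4 B), `sample_rate` (4 B), so it starts at offset 4 + 4 = 8 and occupies 8 bytes.
Bytes at offsets 8..15: 3E 9C 09 F0 DF 10 BB 55.
Big-endian: lowest address holds the most-significant byte.
The bytes are already most-significant first: 0x3E9C09F0DF10BB55.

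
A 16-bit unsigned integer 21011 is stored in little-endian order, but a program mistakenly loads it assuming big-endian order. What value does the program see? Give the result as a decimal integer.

21011 in 16-bit hexadecimal is 0x5213.
Stored little-endian, the bytes at ascending addresses are 13 52.
Read back as big-endian, the last byte is least significant, giving 0x1352.
0x1352 = 4946.

4946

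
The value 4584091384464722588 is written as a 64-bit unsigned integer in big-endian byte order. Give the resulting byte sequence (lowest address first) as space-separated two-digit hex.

4584091384464722588 in hexadecimal, padded to 64 bits, is 0x3F9DF6D39CF2CA9C.
Split into bytes (most-significant first): 3F 9D F6 D3 9C F2 CA 9C.
Big-endian stores the most-significant byte at the lowest address.
So the memory order matches the most-significant-first order: 3F 9D F6 D3 9C F2 CA 9C.

3F 9D F6 D3 9C F2 CA 9C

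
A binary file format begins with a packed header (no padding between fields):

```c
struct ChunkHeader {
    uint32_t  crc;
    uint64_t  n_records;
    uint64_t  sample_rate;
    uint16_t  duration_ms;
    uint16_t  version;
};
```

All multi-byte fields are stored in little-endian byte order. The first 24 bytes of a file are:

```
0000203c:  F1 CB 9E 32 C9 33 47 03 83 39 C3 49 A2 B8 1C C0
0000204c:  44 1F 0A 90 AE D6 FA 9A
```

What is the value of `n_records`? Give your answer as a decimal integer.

5315155220085814217

`n_records` follows `crc` (4 bytes), so it starts at byte offset 4 and occupies 8 bytes.
Bytes at offsets 4..11: C9 33 47 03 83 39 C3 49.
Little-endian stores the least-significant byte at the lowest address.
Reassemble most-significant byte first: 49 C3 39 83 03 47 33 C9 → 0x49C33983034733C9.
0x49C33983034733C9 = 5315155220085814217.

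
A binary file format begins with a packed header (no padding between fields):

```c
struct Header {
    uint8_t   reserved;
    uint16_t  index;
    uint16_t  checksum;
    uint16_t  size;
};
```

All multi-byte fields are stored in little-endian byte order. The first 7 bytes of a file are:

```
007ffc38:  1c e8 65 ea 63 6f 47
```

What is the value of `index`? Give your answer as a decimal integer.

26088

`index` follows `reserved` (1 byte), so it starts at byte offset 1 and occupies 2 bytes.
Bytes at offsets 1..2: E8 65.
In little-endian order the low byte comes first in memory.
Reassemble most-significant byte first: 65 E8 → 0x65E8.
0x65E8 = 26088.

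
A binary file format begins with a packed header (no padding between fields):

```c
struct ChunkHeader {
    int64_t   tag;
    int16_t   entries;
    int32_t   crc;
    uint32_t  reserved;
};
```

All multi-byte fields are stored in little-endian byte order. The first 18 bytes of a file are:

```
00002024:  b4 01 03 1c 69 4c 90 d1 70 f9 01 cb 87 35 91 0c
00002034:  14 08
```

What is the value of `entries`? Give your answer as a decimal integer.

-1680

`entries` follows `tag` (8 bytes), so it starts at byte offset 8 and occupies 2 bytes.
Bytes at offsets 8..9: 70 F9.
Little-endian stores the least-significant byte at the lowest address.
Reassemble most-significant byte first: F9 70 → 0xF970.
Top bit is set, so as a signed 16-bit value this is 0xF970 − 2^16 = -1680.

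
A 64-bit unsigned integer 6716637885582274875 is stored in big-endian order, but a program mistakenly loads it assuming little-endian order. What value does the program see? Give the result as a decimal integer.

6716637885582274875 in 64-bit hexadecimal is 0x5D364A92170FF13B.
Stored big-endian, the bytes at ascending addresses are 5D 36 4A 92 17 0F F1 3B.
Read back as little-endian, the first byte is least significant, giving 0x3BF10F17924A365D.
0x3BF10F17924A365D = 4319250111538017885.

4319250111538017885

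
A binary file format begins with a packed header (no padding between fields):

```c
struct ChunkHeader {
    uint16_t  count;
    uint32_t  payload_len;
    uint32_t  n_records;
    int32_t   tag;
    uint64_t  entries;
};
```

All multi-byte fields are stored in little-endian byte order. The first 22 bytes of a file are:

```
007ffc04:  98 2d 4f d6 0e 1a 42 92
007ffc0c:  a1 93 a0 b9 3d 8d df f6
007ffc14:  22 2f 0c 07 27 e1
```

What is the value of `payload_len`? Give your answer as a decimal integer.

437179983

`payload_len` follows `count` (2 bytes), so it starts at byte offset 2 and occupies 4 bytes.
Bytes at offsets 2..5: 4F D6 0E 1A.
In little-endian order the low byte comes first in memory.
Reassemble most-significant byte first: 1A 0E D6 4F → 0x1A0ED64F.
0x1A0ED64F = 437179983.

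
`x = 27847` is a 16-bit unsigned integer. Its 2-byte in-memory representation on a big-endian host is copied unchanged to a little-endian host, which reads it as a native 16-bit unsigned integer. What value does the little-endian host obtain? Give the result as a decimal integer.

51052

27847 in 16-bit hexadecimal is 0x6CC7.
Stored big-endian, the bytes at ascending addresses are 6C C7.
Read back as little-endian, the first byte is least significant, giving 0xC76C.
0xC76C = 51052.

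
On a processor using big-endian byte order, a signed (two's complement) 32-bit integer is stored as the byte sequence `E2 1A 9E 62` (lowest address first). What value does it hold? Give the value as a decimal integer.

-501571998

In big-endian order the high byte comes first in memory.
The bytes are already most-significant first: 0xE21A9E62.
Top bit is set, so as a signed 32-bit value this is 0xE21A9E62 − 2^32 = -501571998.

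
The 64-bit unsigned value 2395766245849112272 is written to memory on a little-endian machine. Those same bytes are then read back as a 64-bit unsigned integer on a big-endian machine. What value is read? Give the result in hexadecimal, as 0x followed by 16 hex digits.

0xD01EB510B5783F21

2395766245849112272 in 64-bit hexadecimal is 0x213F78B510B51ED0.
Stored little-endian, the bytes at ascending addresses are D0 1E B5 10 B5 78 3F 21.
Read back as big-endian, the last byte is least significant, giving 0xD01EB510B5783F21.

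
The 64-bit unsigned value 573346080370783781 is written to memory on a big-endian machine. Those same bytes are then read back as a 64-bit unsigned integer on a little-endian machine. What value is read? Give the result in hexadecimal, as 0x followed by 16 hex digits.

0x25F6DCED38EFF407

573346080370783781 in 64-bit hexadecimal is 0x07F4EF38EDDCF625.
Stored big-endian, the bytes at ascending addresses are 07 F4 EF 38 ED DC F6 25.
Read back as little-endian, the first byte is least significant, giving 0x25F6DCED38EFF407.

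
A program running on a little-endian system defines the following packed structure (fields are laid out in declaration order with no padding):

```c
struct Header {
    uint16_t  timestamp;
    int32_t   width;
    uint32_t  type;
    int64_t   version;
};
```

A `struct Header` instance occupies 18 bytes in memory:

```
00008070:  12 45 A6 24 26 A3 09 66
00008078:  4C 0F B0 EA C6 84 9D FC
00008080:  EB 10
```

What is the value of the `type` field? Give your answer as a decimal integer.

256665097

`type` follows `timestamp` (2 B), `width` (4 B), so it starts at offset 2 + 4 = 6 and occupies 4 bytes.
Bytes at offsets 6..9: 09 66 4C 0F.
Little-endian stores the least-significant byte at the lowest address.
Reassemble most-significant byte first: 0F 4C 66 09 → 0x0F4C6609.
0x0F4C6609 = 256665097.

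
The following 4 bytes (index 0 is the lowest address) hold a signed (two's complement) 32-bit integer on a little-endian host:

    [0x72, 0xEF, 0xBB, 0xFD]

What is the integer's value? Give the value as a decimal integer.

-38015118

Little-endian stores the least-significant byte at the lowest address.
Reassemble most-significant byte first: FD BB EF 72 → 0xFDBBEF72.
Top bit is set, so as a signed 32-bit value this is 0xFDBBEF72 − 2^32 = -38015118.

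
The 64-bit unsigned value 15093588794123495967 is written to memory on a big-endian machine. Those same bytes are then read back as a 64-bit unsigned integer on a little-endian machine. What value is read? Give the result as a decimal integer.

2245762374016661457

15093588794123495967 in 64-bit hexadecimal is 0xD1773309FB8C2A1F.
Stored big-endian, the bytes at ascending addresses are D1 77 33 09 FB 8C 2A 1F.
Read back as little-endian, the first byte is least significant, giving 0x1F2A8CFB093377D1.
0x1F2A8CFB093377D1 = 2245762374016661457.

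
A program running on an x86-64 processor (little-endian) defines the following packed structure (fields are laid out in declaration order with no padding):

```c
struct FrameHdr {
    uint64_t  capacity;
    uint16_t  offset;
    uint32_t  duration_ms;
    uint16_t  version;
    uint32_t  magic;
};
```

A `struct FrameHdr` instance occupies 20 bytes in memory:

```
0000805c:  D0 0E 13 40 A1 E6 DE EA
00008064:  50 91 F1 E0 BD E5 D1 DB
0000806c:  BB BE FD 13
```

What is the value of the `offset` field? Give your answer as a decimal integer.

`offset` follows `capacity` (8 bytes), so it starts at byte offset 8 and occupies 2 bytes.
Bytes at offsets 8..9: 50 91.
In little-endian order the low byte comes first in memory.
Reassemble most-significant byte first: 91 50 → 0x9150.
0x9150 = 37200.

37200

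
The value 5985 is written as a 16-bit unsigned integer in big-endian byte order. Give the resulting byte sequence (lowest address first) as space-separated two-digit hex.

17 61

5985 in hexadecimal, padded to 16 bits, is 0x1761.
Split into bytes (most-significant first): 17 61.
Big-endian stores the most-significant byte at the lowest address.
So the memory order matches the most-significant-first order: 17 61.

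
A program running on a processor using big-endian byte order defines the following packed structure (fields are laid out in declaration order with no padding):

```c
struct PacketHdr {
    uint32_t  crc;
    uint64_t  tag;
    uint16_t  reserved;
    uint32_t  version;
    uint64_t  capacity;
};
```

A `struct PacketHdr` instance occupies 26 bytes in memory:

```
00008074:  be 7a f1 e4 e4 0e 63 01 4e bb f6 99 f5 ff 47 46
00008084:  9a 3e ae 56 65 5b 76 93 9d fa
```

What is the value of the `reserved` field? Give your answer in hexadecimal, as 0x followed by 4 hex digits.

`reserved` follows `crc` (4 B), `tag` (8 B), so it starts at offset 4 + 8 = 12 and occupies 2 bytes.
Bytes at offsets 12..13: F5 FF.
In big-endian order the high byte comes first in memory.
The bytes are already most-significant first: 0xF5FF.

0xF5FF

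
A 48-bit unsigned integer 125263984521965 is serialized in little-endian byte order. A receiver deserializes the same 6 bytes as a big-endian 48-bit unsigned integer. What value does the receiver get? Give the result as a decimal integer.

125263984521965 in 48-bit hexadecimal is 0x71ED4B4CF2ED.
Stored little-endian, the bytes at ascending addresses are ED F2 4C 4B ED 71.
Read back as big-endian, the last byte is least significant, giving 0xEDF24C4BED71.
0xEDF24C4BED71 = 261624917912945.

261624917912945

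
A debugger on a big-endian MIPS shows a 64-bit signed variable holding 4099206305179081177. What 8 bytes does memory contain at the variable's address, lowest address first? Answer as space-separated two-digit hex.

4099206305179081177 in hexadecimal, padded to 64 bits, is 0x38E34E6A813D99D9.
Split into bytes (most-significant first): 38 E3 4E 6A 81 3D 99 D9.
Big-endian: lowest address holds the most-significant byte.
So the memory order matches the most-significant-first order: 38 E3 4E 6A 81 3D 99 D9.

38 E3 4E 6A 81 3D 99 D9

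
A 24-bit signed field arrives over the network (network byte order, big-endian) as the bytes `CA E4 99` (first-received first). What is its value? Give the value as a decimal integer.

-3480423

In big-endian order the high byte comes first in memory.
The bytes are already most-significant first: 0xCAE499.
Top bit is set, so as a signed 24-bit value this is 0xCAE499 − 2^24 = -3480423.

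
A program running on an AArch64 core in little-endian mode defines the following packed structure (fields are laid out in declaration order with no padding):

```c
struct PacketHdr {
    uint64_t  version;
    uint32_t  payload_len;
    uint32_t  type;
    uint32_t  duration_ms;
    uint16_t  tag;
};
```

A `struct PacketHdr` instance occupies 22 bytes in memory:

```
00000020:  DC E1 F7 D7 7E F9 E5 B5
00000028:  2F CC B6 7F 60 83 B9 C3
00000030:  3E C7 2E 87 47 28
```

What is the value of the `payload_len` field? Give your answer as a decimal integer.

`payload_len` follows `version` (8 bytes), so it starts at byte offset 8 and occupies 4 bytes.
Bytes at offsets 8..11: 2F CC B6 7F.
Little-endian: lowest address holds the least-significant byte.
Reassemble most-significant byte first: 7F B6 CC 2F → 0x7FB6CC2F.
0x7FB6CC2F = 2142686255.

2142686255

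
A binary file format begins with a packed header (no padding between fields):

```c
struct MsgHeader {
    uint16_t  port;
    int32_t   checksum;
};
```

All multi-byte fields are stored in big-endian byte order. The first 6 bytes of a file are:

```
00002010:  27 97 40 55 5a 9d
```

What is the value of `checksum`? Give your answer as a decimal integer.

`checksum` follows `port` (2 bytes), so it starts at byte offset 2 and occupies 4 bytes.
Bytes at offsets 2..5: 40 55 5A 9D.
Big-endian stores the most-significant byte at the lowest address.
The bytes are already most-significant first: 0x40555A9D.
0x40555A9D = 1079335581.

1079335581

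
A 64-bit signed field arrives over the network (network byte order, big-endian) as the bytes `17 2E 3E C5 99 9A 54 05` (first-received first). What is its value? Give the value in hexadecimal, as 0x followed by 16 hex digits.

Big-endian: lowest address holds the most-significant byte.
The bytes are already most-significant first: 0x172E3EC5999A5405.

0x172E3EC5999A5405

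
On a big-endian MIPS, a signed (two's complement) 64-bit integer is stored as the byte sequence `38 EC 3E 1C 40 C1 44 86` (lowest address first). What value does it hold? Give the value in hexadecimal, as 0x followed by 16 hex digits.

0x38EC3E1C40C14486

In big-endian order the high byte comes first in memory.
The bytes are already most-significant first: 0x38EC3E1C40C14486.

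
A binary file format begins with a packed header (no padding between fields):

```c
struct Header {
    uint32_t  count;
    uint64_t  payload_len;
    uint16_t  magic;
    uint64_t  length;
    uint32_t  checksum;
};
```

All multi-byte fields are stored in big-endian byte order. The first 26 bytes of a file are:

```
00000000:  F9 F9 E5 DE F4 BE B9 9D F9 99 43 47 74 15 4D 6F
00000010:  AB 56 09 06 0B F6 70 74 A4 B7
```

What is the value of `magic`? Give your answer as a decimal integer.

29717

`magic` follows `count` (4 B), `payload_len` (8 B), so it starts at offset 4 + 8 = 12 and occupies 2 bytes.
Bytes at offsets 12..13: 74 15.
In big-endian order the high byte comes first in memory.
The bytes are already most-significant first: 0x7415.
0x7415 = 29717.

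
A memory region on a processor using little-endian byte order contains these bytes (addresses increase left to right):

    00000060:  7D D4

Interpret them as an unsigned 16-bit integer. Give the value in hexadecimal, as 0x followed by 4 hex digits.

Little-endian: lowest address holds the least-significant byte.
Reassemble most-significant byte first: D4 7D → 0xD47D.

0xD47D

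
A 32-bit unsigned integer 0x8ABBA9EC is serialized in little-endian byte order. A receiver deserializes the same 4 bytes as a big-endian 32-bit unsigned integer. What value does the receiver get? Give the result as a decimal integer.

Stored little-endian, the bytes at ascending addresses are EC A9 BB 8A.
Read back as big-endian, the last byte is least significant, giving 0xECA9BB8A.
0xECA9BB8A = 3970546570.

3970546570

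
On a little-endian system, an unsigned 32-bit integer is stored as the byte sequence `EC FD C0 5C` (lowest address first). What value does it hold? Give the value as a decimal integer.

1556151788

Little-endian stores the least-significant byte at the lowest address.
Reassemble most-significant byte first: 5C C0 FD EC → 0x5CC0FDEC.
0x5CC0FDEC = 1556151788.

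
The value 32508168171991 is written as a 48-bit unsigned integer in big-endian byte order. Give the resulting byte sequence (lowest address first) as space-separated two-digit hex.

1D 90 E5 D0 F1 D7

32508168171991 in hexadecimal, padded to 48 bits, is 0x1D90E5D0F1D7.
Split into bytes (most-significant first): 1D 90 E5 D0 F1 D7.
Big-endian stores the most-significant byte at the lowest address.
So the memory order matches the most-significant-first order: 1D 90 E5 D0 F1 D7.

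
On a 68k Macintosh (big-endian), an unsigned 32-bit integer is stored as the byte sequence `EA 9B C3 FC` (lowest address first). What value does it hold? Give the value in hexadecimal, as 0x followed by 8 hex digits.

0xEA9BC3FC

Big-endian stores the most-significant byte at the lowest address.
The bytes are already most-significant first: 0xEA9BC3FC.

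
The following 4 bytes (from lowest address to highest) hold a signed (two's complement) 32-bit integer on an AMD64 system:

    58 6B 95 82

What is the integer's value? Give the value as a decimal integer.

In little-endian order the low byte comes first in memory.
Reassemble most-significant byte first: 82 95 6B 58 → 0x82956B58.
Top bit is set, so as a signed 32-bit value this is 0x82956B58 − 2^32 = -2104136872.

-2104136872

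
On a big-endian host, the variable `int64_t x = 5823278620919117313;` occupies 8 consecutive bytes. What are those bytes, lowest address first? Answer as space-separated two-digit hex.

50 D0 71 0D 7C 02 B6 01

5823278620919117313 in hexadecimal, padded to 64 bits, is 0x50D0710D7C02B601.
Split into bytes (most-significant first): 50 D0 71 0D 7C 02 B6 01.
Big-endian stores the most-significant byte at the lowest address.
So the memory order matches the most-significant-first order: 50 D0 71 0D 7C 02 B6 01.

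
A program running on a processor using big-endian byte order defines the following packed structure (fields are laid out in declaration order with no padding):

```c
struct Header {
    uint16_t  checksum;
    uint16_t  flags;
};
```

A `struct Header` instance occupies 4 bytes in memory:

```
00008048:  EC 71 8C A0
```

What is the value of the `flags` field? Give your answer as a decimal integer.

36000

`flags` follows `checksum` (2 bytes), so it starts at byte offset 2 and occupies 2 bytes.
Bytes at offsets 2..3: 8C A0.
Big-endian stores the most-significant byte at the lowest address.
The bytes are already most-significant first: 0x8CA0.
0x8CA0 = 36000.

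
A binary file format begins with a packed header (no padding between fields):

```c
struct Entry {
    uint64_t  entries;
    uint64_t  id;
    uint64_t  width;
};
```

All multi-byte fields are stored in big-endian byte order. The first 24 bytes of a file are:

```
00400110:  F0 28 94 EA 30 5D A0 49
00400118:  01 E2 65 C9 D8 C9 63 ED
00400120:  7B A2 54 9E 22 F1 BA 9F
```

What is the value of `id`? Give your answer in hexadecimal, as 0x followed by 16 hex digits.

0x01E265C9D8C963ED

`id` follows `entries` (8 bytes), so it starts at byte offset 8 and occupies 8 bytes.
Bytes at offsets 8..15: 01 E2 65 C9 D8 C9 63 ED.
Big-endian stores the most-significant byte at the lowest address.
The bytes are already most-significant first: 0x01E265C9D8C963ED.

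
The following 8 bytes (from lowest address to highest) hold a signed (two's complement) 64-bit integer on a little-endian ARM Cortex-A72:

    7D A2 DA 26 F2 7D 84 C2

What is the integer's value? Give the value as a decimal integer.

Little-endian stores the least-significant byte at the lowest address.
Reassemble most-significant byte first: C2 84 7D F2 26 DA A2 7D → 0xC2847DF226DAA27D.
Top bit is set, so as a signed 64-bit value this is 0xC2847DF226DAA27D − 2^64 = -4430277654438305155.

-4430277654438305155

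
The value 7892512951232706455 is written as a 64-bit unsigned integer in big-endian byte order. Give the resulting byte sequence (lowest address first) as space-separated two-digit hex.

6D 87 D6 B6 7B 65 37 97

7892512951232706455 in hexadecimal, padded to 64 bits, is 0x6D87D6B67B653797.
Split into bytes (most-significant first): 6D 87 D6 B6 7B 65 37 97.
In big-endian order the high byte comes first in memory.
So the memory order matches the most-significant-first order: 6D 87 D6 B6 7B 65 37 97.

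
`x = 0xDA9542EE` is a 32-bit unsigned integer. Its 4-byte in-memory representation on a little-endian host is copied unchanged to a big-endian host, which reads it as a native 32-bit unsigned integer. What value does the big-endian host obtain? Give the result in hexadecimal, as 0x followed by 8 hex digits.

0xEE4295DA

Stored little-endian, the bytes at ascending addresses are EE 42 95 DA.
Read back as big-endian, the last byte is least significant, giving 0xEE4295DA.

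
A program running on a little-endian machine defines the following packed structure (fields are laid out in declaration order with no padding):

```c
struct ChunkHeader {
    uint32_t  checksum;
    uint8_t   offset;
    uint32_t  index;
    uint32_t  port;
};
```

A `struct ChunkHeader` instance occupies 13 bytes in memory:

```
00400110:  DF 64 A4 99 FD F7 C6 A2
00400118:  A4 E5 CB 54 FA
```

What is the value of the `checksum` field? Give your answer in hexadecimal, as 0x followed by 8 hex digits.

`checksum` is the first field, at byte offset 0, occupying 4 bytes.
Bytes at offsets 0..3: DF 64 A4 99.
Little-endian: lowest address holds the least-significant byte.
Reassemble most-significant byte first: 99 A4 64 DF → 0x99A464DF.

0x99A464DF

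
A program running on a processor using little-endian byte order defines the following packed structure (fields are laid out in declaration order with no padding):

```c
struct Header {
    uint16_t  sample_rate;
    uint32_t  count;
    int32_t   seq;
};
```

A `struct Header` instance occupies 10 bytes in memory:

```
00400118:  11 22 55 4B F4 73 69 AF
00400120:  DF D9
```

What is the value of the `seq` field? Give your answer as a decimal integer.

`seq` follows `sample_rate` (2 B), `count` (4 B), so it starts at offset 2 + 4 = 6 and occupies 4 bytes.
Bytes at offsets 6..9: 69 AF DF D9.
In little-endian order the low byte comes first in memory.
Reassemble most-significant byte first: D9 DF AF 69 → 0xD9DFAF69.
Top bit is set, so as a signed 32-bit value this is 0xD9DFAF69 − 2^32 = -639651991.

-639651991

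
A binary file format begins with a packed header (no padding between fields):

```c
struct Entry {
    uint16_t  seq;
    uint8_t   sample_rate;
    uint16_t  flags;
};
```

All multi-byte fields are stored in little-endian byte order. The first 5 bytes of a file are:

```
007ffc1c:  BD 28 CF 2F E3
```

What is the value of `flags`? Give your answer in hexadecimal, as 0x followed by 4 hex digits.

0xE32F

`flags` follows `seq` (2 B), `sample_rate` (1 B), so it starts at offset 2 + 1 = 3 and occupies 2 bytes.
Bytes at offsets 3..4: 2F E3.
In little-endian order the low byte comes first in memory.
Reassemble most-significant byte first: E3 2F → 0xE32F.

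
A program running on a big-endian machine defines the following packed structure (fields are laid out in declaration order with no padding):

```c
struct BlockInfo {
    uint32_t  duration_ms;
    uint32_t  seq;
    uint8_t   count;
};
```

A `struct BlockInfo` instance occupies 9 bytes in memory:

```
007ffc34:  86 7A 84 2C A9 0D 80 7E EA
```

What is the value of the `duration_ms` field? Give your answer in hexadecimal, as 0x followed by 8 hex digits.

`duration_ms` is the first field, at byte offset 0, occupying 4 bytes.
Bytes at offsets 0..3: 86 7A 84 2C.
In big-endian order the high byte comes first in memory.
The bytes are already most-significant first: 0x867A842C.

0x867A842C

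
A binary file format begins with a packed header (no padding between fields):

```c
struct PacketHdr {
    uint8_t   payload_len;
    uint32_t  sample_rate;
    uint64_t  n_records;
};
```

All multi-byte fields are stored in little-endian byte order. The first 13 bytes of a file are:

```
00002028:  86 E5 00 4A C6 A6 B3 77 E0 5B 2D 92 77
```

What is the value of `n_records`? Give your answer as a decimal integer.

`n_records` follows `payload_len` (1 B), `sample_rate` (4 B), so it starts at offset 1 + 4 = 5 and occupies 8 bytes.
Bytes at offsets 5..12: A6 B3 77 E0 5B 2D 92 77.
In little-endian order the low byte comes first in memory.
Reassemble most-significant byte first: 77 92 2D 5B E0 77 B3 A6 → 0x77922D5BE077B3A6.
0x77922D5BE077B3A6 = 8615998909744395174.

8615998909744395174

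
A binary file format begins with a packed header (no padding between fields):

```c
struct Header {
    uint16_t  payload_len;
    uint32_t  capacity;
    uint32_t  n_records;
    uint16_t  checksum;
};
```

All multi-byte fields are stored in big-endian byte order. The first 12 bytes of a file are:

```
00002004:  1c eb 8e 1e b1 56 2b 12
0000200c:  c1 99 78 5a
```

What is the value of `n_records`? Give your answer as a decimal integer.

`n_records` follows `payload_len` (2 B), `capacity` (4 B), so it starts at offset 2 + 4 = 6 and occupies 4 bytes.
Bytes at offsets 6..9: 2B 12 C1 99.
In big-endian order the high byte comes first in memory.
The bytes are already most-significant first: 0x2B12C199.
0x2B12C199 = 722649497.

722649497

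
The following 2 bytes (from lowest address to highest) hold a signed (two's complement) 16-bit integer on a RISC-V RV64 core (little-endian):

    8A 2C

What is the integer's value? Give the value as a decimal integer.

Little-endian stores the least-significant byte at the lowest address.
Reassemble most-significant byte first: 2C 8A → 0x2C8A.
0x2C8A = 11402.

11402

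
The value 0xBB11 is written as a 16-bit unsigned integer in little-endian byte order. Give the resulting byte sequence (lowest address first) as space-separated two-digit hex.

Split into bytes (most-significant first): BB 11.
Little-endian stores the least-significant byte at the lowest address.
So at ascending addresses the bytes are 11 BB.

11 BB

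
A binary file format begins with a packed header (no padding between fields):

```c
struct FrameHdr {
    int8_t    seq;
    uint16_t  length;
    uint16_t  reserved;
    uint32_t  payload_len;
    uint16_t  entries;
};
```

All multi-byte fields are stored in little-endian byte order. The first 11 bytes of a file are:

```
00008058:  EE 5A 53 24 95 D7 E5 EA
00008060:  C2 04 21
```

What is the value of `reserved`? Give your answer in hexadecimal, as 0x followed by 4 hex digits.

0x9524

`reserved` follows `seq` (1 B), `length` (2 B), so it starts at offset 1 + 2 = 3 and occupies 2 bytes.
Bytes at offsets 3..4: 24 95.
Little-endian stores the least-significant byte at the lowest address.
Reassemble most-significant byte first: 95 24 → 0x9524.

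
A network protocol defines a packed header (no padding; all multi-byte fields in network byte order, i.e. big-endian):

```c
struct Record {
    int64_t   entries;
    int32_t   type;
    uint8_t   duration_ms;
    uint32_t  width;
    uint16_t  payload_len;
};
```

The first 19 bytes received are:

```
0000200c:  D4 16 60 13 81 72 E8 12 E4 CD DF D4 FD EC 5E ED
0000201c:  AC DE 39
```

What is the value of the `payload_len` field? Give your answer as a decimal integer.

`payload_len` follows `entries` (8 B), `type` (4 B), `duration_ms` (1 B), `width` (4 B), so it starts at offset 8 + 4 + 1 + 4 = 17 and occupies 2 bytes.
Bytes at offsets 17..18: DE 39.
Big-endian stores the most-significant byte at the lowest address.
The bytes are already most-significant first: 0xDE39.
0xDE39 = 56889.

56889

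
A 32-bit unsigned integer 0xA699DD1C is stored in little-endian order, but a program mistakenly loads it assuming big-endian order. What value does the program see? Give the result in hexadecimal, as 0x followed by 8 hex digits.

0x1CDD99A6

Stored little-endian, the bytes at ascending addresses are 1C DD 99 A6.
Read back as big-endian, the last byte is least significant, giving 0x1CDD99A6.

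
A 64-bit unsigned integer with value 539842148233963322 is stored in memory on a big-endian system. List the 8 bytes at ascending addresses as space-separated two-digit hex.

539842148233963322 in hexadecimal, padded to 64 bits, is 0x077DE792D844E73A.
Split into bytes (most-significant first): 07 7D E7 92 D8 44 E7 3A.
Big-endian: lowest address holds the most-significant byte.
So the memory order matches the most-significant-first order: 07 7D E7 92 D8 44 E7 3A.

07 7D E7 92 D8 44 E7 3A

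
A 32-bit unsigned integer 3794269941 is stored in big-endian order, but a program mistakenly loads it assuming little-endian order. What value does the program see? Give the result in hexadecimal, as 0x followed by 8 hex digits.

0xF5F627E2

3794269941 in 32-bit hexadecimal is 0xE227F6F5.
Stored big-endian, the bytes at ascending addresses are E2 27 F6 F5.
Read back as little-endian, the first byte is least significant, giving 0xF5F627E2.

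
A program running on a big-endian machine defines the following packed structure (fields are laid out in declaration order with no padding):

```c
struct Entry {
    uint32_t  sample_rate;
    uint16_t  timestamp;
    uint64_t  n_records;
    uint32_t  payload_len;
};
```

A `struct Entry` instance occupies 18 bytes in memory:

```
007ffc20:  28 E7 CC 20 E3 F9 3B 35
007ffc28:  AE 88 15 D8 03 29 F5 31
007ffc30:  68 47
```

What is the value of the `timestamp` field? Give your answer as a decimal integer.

58361

`timestamp` follows `sample_rate` (4 bytes), so it starts at byte offset 4 and occupies 2 bytes.
Bytes at offsets 4..5: E3 F9.
In big-endian order the high byte comes first in memory.
The bytes are already most-significant first: 0xE3F9.
0xE3F9 = 58361.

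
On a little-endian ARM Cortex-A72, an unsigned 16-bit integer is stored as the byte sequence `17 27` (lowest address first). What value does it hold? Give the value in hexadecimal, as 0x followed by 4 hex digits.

Little-endian: lowest address holds the least-significant byte.
Reassemble most-significant byte first: 27 17 → 0x2717.

0x2717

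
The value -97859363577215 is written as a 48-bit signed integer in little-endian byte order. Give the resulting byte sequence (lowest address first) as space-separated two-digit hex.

Two's complement of -97859363577215 in 48 bits: 97859363577215 = 0x5900A89A9D7F; invert → 0xA6FF57656280; add 1 → 0xA6FF57656281.
Split into bytes (most-significant first): A6 FF 57 65 62 81.
Little-endian stores the least-significant byte at the lowest address.
So at ascending addresses the bytes are 81 62 65 57 FF A6.

81 62 65 57 FF A6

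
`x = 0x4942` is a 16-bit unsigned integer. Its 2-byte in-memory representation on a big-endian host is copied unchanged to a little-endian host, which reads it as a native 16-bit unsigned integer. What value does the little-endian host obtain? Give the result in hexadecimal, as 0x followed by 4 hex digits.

Stored big-endian, the bytes at ascending addresses are 49 42.
Read back as little-endian, the first byte is least significant, giving 0x4249.

0x4249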